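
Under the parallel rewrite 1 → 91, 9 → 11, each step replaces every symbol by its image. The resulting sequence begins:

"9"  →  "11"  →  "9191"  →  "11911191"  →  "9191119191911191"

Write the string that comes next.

11911191919111911191119191911191

Replace each of the 16 characters of 9191119191911191 in place — 11 91 11 91 91 91 11 91 11 91 11 91 91 91 11 91 — and concatenate.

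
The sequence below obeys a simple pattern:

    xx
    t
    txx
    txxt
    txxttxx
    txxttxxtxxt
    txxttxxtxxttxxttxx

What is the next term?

txxttxxtxxttxxttxxtxxttxxtxxt

This is a Fibonacci-style word recurrence s(k) = s(k−1)·s(k−2): e.g. t·xx = txx.
Continuing: txxttxxtxxttxxttxx · txxttxxtxxt gives term 8.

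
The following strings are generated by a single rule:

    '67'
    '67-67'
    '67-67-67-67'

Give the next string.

67-67-67-67-67-67-67-67

s(k+1) = s(k)·-·s(k) — each term doubles the last with '-' between the halves.
One more doubling of 67-67-67-67 gives the answer.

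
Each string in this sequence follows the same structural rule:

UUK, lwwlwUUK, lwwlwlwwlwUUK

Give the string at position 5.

Each term is the previous one with lwwlw prepended.
From lwwlwlwwlwUUK, 2 further steps: lwwlwlwwlwUUK → lwwlwlwwlwlwwlwUUK → (answer).

lwwlwlwwlwlwwlwlwwlwUUK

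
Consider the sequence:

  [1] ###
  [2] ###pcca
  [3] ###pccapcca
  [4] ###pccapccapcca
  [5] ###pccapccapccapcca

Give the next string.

The strings grow by a fixed suffix pcca each time.
One more step from ###pccapccapccapcca gives the answer.

###pccapccapccapccapcca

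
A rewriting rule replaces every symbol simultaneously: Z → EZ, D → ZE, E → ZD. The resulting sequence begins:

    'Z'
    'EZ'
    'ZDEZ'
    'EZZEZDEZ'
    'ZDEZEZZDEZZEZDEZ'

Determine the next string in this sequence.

φ(ZDEZEZZDEZZEZDEZ) expands symbol-by-symbol to EZ ZE ZD EZ ZD EZ EZ ZE ZD EZ EZ ZD EZ ZE ZD EZ; joining the 16 pieces gives the next term.

EZZEZDEZZDEZEZZEZDEZEZZDEZZEZDEZ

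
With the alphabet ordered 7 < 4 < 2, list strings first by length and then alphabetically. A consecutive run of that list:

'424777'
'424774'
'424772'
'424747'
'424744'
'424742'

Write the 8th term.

424724

Continuing the enumeration 2 steps past 424742: 424742 → 424727 → (answer).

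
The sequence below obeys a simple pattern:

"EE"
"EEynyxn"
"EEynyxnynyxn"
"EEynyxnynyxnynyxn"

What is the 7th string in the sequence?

Every step adds ynyxn to the end: s(k+1) = s(k)·ynyxn.
From EEynyxnynyxnynyxn, 3 further steps: EEynyxnynyxnynyxn → EEynyxnynyxnynyxnynyxn → EEynyxnynyxnynyxnynyxnynyxn → (answer).

EEynyxnynyxnynyxnynyxnynyxnynyxn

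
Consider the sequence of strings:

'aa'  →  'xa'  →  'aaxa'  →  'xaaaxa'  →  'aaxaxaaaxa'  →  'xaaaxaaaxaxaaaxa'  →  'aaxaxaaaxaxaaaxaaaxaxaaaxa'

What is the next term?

xaaaxaaaxaxaaaxaaaxaxaaaxaxaaaxaaaxaxaaaxa

This is a Fibonacci-style word recurrence s(k) = s(k−2)·s(k−1): e.g. aa·xa = aaxa.
The next term joins xaaaxaaaxaxaaaxa and aaxaxaaaxaxaaaxaaaxaxaaaxa.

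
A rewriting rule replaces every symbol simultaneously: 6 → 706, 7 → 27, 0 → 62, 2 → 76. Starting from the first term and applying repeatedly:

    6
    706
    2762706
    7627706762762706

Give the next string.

Replace each of the 16 characters of 7627706762762706 in place — 27 706 76 27 27 62 706 27 706 76 27 706 76 27 62 706 — and concatenate.

2770676272762706277067627706762762706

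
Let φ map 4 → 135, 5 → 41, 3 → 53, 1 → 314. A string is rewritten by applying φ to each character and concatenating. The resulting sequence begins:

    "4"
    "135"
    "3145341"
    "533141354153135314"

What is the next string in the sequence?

41535331413531453411353144153314534153314135

φ(533141354153135314) expands symbol-by-symbol to 41 53 53 314 135 314 53 41 135 314 41 53 314 53 41 53 314 135; joining the 18 pieces gives the next term.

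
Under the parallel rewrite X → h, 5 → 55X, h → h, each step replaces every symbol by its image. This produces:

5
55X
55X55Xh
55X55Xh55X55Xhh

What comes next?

55X55Xh55X55Xhh55X55Xh55X55Xhhh

Replace each of the 15 characters of 55X55Xh55X55Xhh in place — 55X 55X h 55X 55X h h 55X 55X h 55X 55X h h h — and concatenate.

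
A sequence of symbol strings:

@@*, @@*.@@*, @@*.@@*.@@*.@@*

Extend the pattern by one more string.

Each string is two copies of the previous one joined by '.'.
One more doubling of @@*.@@*.@@*.@@* gives the answer.

@@*.@@*.@@*.@@*.@@*.@@*.@@*.@@*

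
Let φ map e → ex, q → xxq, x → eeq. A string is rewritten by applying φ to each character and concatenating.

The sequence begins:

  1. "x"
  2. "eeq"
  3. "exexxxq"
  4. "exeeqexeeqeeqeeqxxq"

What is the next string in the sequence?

Rewriting the 19 symbols of exeeqexeeqeeqeeqxxq one by one yields ex eeq ex ex xxq ex eeq ex ex xxq ex ex xxq ex ex xxq eeq eeq xxq; concatenated:

exeeqexexxxqexeeqexexxxqexexxxqexexxxqeeqeeqxxq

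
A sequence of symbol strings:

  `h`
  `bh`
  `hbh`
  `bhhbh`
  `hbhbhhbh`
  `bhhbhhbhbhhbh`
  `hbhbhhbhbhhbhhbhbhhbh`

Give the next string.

bhhbhhbhbhhbhhbhbhhbhbhhbhhbhbhhbh

This is a Fibonacci-style word recurrence s(k) = s(k−2)·s(k−1): e.g. h·bh = hbh.
Continuing: bhhbhhbhbhhbh · hbhbhhbhbhhbhhbhbhhbh gives term 8.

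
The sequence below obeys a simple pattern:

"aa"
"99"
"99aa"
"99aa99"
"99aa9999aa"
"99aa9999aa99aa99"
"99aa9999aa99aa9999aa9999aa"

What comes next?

99aa9999aa99aa9999aa9999aa99aa9999aa99aa99

Each term (from the third on) is the previous term followed by the one before it: term 3 = 99·aa = 99aa.
The next term joins 99aa9999aa99aa9999aa9999aa and 99aa9999aa99aa99.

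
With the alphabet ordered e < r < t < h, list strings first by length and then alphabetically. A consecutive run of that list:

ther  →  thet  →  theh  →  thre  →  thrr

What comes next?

thrt

Treat thrr as a base-4 numeral over the given alphabet and add one, carrying through any trailing h's.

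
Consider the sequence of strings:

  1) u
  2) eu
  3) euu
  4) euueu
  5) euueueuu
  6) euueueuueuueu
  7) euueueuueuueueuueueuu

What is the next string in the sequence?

euueueuueuueueuueueuueuueueuueuueu

From term 3 onward, concatenate the last term with the second-to-last: eu·u = euu, euu·eu = euueu, …
So term 8 is euueueuueuueueuueueuu·euueueuueuueu.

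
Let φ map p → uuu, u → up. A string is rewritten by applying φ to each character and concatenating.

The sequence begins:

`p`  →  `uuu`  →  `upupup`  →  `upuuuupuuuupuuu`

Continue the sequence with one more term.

φ(upuuuupuuuupuuu) expands symbol-by-symbol to up uuu up up up up uuu up up up up uuu up up up; joining the 15 pieces gives the next term.

upuuuupupupupuuuupupupupuuuupupup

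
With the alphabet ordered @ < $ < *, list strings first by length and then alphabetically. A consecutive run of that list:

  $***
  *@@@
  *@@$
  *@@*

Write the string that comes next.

Treat *@@* as a base-3 numeral over the given alphabet and add one, carrying through any trailing *'s.

*@$@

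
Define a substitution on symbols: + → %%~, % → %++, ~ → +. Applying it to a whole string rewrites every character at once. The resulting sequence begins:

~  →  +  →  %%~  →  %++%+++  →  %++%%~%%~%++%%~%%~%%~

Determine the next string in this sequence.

%++%%~%%~%++%+++%++%+++%++%%~%%~%++%+++%++%+++%++%+++

Replace each of the 21 characters of %++%%~%%~%++%%~%%~%%~ in place — %++ %%~ %%~ %++ %++ + %++ %++ + %++ %%~ %%~ %++ %++ + %++ %++ + %++ %++ + — and concatenate.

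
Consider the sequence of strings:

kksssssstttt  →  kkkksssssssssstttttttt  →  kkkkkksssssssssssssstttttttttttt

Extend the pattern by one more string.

kkkkkkkksssssssssssssssssstttttttttttttttt

Reading off run lengths: k runs 2, 4, 6; s runs 6, 10, 14; t runs 4, 8, 12 — each is linear in n (n = 1, 2, …).
Setting n = 4 gives 8, 18, 16 characters in each block.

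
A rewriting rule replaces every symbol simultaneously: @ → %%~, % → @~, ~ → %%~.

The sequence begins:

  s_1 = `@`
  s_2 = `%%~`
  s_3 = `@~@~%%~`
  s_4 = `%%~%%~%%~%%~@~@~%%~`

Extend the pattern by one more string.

Rewriting the 19 symbols of %%~%%~%%~%%~@~@~%%~ one by one yields @~ @~ %%~ @~ @~ %%~ @~ @~ %%~ @~ @~ %%~ %%~ %%~ %%~ %%~ @~ @~ %%~; concatenated:

@~@~%%~@~@~%%~@~@~%%~@~@~%%~%%~%%~%%~%%~@~@~%%~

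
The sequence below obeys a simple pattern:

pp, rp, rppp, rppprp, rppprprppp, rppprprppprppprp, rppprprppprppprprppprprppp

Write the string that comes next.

rppprprppprppprprppprprppprppprprppprppprp

From term 3 onward, concatenate the last term with the second-to-last: rp·pp = rppp, rppp·rp = rppprp, …
So term 8 is rppprprppprppprprppprprppp·rppprprppprppprp.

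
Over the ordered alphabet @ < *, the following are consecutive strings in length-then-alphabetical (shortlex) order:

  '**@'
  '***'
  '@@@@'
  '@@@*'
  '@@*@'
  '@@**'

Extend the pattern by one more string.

Treat @@** as a base-2 numeral over the given alphabet and add one, carrying through any trailing *'s.

@*@@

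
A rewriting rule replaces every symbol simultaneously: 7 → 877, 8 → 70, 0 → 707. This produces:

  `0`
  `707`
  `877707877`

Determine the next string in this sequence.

Rewriting each symbol of 877707877: 8→70, 7→877, 7→877, 7→877, 0→707, 7→877, 8→70, 7→877, 7→877, which concatenates to 70 877 877 877 707 877 70 877 877.

7087787787770787770877877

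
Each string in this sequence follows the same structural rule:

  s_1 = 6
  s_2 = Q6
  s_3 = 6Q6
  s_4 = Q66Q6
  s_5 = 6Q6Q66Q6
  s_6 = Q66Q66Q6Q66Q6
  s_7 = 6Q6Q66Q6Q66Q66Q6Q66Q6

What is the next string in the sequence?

Q66Q66Q6Q66Q66Q6Q66Q6Q66Q66Q6Q66Q6

This is a Fibonacci-style word recurrence s(k) = s(k−2)·s(k−1): e.g. 6·Q6 = 6Q6.
The next term joins Q66Q66Q6Q66Q6 and 6Q6Q66Q6Q66Q66Q6Q66Q6.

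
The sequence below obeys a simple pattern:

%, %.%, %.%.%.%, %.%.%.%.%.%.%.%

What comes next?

%.%.%.%.%.%.%.%.%.%.%.%.%.%.%.%

s(k+1) = s(k)·.·s(k) — each term doubles the last with '.' between the halves.
So the next term is two copies of %.%.%.%.%.%.%.% with '.' between the halves.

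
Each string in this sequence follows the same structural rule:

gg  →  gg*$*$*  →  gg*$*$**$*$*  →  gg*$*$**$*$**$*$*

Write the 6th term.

Every step adds *$*$* to the end: s(k+1) = s(k)·*$*$*.
From gg*$*$**$*$**$*$*, 2 further steps: gg*$*$**$*$**$*$* → gg*$*$**$*$**$*$**$*$* → (answer).

gg*$*$**$*$**$*$**$*$**$*$*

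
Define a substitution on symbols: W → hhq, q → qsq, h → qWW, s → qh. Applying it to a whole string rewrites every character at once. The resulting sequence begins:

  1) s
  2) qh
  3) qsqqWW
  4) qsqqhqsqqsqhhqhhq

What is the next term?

Replace each of the 17 characters of qsqqhqsqqsqhhqhhq in place — qsq qh qsq qsq qWW qsq qh qsq qsq qh qsq qWW qWW qsq qWW qWW qsq — and concatenate.

qsqqhqsqqsqqWWqsqqhqsqqsqqhqsqqWWqWWqsqqWWqWWqsq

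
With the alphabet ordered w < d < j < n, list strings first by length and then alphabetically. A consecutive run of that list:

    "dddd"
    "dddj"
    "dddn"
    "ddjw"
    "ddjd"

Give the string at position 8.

ddnw

Advancing 3 positions from ddjd through ddjd → ddjj → ddjn reaches term 8.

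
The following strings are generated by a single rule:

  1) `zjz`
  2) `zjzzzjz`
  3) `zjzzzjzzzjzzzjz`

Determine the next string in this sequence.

Every step duplicates the string with 'z' between the halves.
One more doubling of zjzzzjzzzjzzzjz gives the answer.

zjzzzjzzzjzzzjzzzjzzzjzzzjzzzjz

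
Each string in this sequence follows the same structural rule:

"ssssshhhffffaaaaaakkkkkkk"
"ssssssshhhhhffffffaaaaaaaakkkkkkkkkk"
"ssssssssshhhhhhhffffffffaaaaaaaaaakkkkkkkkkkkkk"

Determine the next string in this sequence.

ssssssssssshhhhhhhhhffffffffffaaaaaaaaaaaakkkkkkkkkkkkkkkk

Reading off run lengths: s runs 5, 7, 9; h runs 3, 5, 7; f runs 4, 6, 8; a runs 6, 8, 10; k runs 7, 10, 13 — each is linear in n, where the shown terms are n = 2, 3, 4.
At n = 5 the blocks have lengths 11, 9, 10, 12, 16.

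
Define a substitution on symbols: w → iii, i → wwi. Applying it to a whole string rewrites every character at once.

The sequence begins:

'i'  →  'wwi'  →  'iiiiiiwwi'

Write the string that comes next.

Apply φ to iiiiiiwwi symbol by symbol: i→wwi, i→wwi, i→wwi, i→wwi, i→wwi, i→wwi, w→iii, w→iii, i→wwi; joined: wwi wwi wwi wwi wwi wwi iii iii wwi.

wwiwwiwwiwwiwwiwwiiiiiiiwwi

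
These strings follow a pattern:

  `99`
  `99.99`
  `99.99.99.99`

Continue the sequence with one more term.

Every step duplicates the string with '.' between the halves.
One more doubling of 99.99.99.99 gives the answer.

99.99.99.99.99.99.99.99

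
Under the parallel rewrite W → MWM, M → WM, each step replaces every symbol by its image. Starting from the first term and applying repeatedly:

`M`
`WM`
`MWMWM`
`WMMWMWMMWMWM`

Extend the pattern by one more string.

MWMWMWMMWMWMMWMWMWMMWMWMMWMWM

Rewriting each symbol of WMMWMWMMWMWM: W→MWM, M→WM, M→WM, W→MWM, M→WM, W→MWM, M→WM, M→WM, W→MWM, M→WM, W→MWM, M→WM, which concatenates to MWM WM WM MWM WM MWM WM WM MWM WM MWM WM.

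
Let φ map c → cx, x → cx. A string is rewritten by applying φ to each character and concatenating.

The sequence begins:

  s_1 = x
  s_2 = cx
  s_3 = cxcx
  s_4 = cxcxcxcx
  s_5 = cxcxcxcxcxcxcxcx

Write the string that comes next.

φ(cxcxcxcxcxcxcxcx) expands symbol-by-symbol to cx cx cx cx cx cx cx cx cx cx cx cx cx cx cx cx; joining the 16 pieces gives the next term.

cxcxcxcxcxcxcxcxcxcxcxcxcxcxcxcx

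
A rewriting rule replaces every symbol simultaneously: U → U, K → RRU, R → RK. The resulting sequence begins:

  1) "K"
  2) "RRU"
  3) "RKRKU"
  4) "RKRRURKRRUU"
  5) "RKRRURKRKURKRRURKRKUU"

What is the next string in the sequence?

Rewriting the 21 symbols of RKRRURKRKURKRRURKRKUU one by one yields RK RRU RK RK U RK RRU RK RRU U RK RRU RK RK U RK RRU RK RRU U U; concatenated:

RKRRURKRKURKRRURKRRUURKRRURKRKURKRRURKRRUUU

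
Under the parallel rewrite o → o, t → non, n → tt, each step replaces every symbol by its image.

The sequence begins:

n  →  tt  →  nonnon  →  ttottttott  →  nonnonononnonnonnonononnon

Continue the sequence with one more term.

φ(nonnonononnonnonnonononnon) expands symbol-by-symbol to tt o tt tt o tt o tt o tt tt o tt tt o tt tt o tt o tt o tt tt o tt; joining the 26 pieces gives the next term.

ttottttottottottttottttottttottottottttott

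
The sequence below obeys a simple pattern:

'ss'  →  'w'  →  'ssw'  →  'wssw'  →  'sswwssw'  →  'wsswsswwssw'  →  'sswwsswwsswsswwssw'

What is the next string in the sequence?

wsswsswwsswsswwsswwsswsswwssw

This is a Fibonacci-style word recurrence s(k) = s(k−2)·s(k−1): e.g. ss·w = ssw.
The next term joins wsswsswwssw and sswwsswwsswsswwssw.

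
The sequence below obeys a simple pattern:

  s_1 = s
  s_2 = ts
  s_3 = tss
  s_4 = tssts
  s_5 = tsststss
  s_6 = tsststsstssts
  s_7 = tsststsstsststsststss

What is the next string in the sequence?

This is a Fibonacci-style word recurrence s(k) = s(k−1)·s(k−2): e.g. ts·s = tss.
Continuing: tsststsstsststsststss · tsststsstssts gives term 8.

tsststsstsststsststsstsststsstssts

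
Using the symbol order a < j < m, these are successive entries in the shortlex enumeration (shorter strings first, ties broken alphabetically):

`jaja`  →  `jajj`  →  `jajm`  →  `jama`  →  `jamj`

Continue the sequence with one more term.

jamm

The successor of jamj increments the rightmost position that isn't already m and resets every position after it to a.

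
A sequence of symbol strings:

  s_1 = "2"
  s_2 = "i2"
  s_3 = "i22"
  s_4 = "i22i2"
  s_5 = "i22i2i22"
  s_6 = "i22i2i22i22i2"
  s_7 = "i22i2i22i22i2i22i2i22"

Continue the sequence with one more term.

Each term (from the third on) is the previous term followed by the one before it: term 3 = i2·2 = i22.
So term 8 is i22i2i22i22i2i22i2i22·i22i2i22i22i2.

i22i2i22i22i2i22i2i22i22i2i22i22i2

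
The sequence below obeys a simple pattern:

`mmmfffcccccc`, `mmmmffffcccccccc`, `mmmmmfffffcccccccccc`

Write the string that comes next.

mmmmmmffffffcccccccccccc

Reading off run lengths: m runs 3, 4, 5; f runs 3, 4, 5; c runs 6, 8, 10 — each is linear in n, where the shown terms are n = 3, 4, 5.
For the next term, n = 6, so the run lengths are 6, 6, 12.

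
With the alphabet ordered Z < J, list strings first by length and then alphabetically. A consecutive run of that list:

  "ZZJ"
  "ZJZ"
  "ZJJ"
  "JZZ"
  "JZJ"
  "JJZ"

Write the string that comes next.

Treat JJZ as a base-2 numeral over the given alphabet and add one, carrying through any trailing J's.

JJJ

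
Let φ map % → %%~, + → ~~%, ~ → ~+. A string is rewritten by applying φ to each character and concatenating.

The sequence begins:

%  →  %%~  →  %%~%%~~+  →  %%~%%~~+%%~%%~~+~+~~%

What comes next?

Rewriting the 21 symbols of %%~%%~~+%%~%%~~+~+~~% one by one yields %%~ %%~ ~+ %%~ %%~ ~+ ~+ ~~% %%~ %%~ ~+ %%~ %%~ ~+ ~+ ~~% ~+ ~~% ~+ ~+ %%~; concatenated:

%%~%%~~+%%~%%~~+~+~~%%%~%%~~+%%~%%~~+~+~~%~+~~%~+~+%%~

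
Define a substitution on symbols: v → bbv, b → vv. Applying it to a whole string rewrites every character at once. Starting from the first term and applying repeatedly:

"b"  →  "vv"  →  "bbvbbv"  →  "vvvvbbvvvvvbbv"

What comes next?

Rewriting the 14 symbols of vvvvbbvvvvvbbv one by one yields bbv bbv bbv bbv vv vv bbv bbv bbv bbv bbv vv vv bbv; concatenated:

bbvbbvbbvbbvvvvvbbvbbvbbvbbvbbvvvvvbbv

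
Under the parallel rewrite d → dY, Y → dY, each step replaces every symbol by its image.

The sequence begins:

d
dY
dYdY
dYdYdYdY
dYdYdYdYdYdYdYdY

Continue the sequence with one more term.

Rewriting the 16 symbols of dYdYdYdYdYdYdYdY one by one yields dY dY dY dY dY dY dY dY dY dY dY dY dY dY dY dY; concatenated:

dYdYdYdYdYdYdYdYdYdYdYdYdYdYdYdY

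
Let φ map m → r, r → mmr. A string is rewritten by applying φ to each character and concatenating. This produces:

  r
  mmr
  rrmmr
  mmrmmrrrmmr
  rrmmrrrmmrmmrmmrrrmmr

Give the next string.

mmrmmrrrmmrmmrmmrrrmmrrrmmrrrmmrmmrmmrrrmmr

Replace each of the 21 characters of rrmmrrrmmrmmrmmrrrmmr in place — mmr mmr r r mmr mmr mmr r r mmr r r mmr r r mmr mmr mmr r r mmr — and concatenate.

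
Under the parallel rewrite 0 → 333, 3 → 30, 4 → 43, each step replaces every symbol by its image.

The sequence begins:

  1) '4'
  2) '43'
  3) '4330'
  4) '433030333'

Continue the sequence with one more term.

Expanding 433030333: 4→43, 3→30, 3→30, 0→333, 3→30, 0→333, 3→30, 3→30, 3→30. Concatenated: 43 30 30 333 30 333 30 30 30.

43303033330333303030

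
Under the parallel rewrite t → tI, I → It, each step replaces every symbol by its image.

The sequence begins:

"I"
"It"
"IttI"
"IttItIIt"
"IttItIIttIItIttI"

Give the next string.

IttItIIttIItIttItIItIttIIttItIIt

Replace each of the 16 characters of IttItIIttIItIttI in place — It tI tI It tI It It tI tI It It tI It tI tI It — and concatenate.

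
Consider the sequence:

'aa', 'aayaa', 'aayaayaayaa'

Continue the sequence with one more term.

aayaayaayaayaayaayaayaa

s(k+1) = s(k)·y·s(k) — each term doubles the last with 'y' between the halves.
One more doubling of aayaayaayaa gives the answer.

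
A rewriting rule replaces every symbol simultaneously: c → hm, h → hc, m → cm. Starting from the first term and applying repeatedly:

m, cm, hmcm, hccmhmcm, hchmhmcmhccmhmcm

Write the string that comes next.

Replace each of the 16 characters of hchmhmcmhccmhmcm in place — hc hm hc cm hc cm hm cm hc hm hm cm hc cm hm cm — and concatenate.

hchmhccmhccmhmcmhchmhmcmhccmhmcm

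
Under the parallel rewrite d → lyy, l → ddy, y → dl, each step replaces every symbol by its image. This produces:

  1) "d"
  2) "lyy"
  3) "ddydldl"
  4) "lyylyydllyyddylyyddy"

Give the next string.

ddydldlddydldllyyddyddydldllyylyydlddydldllyylyydl

Replace each of the 20 characters of lyylyydllyyddylyyddy in place — ddy dl dl ddy dl dl lyy ddy ddy dl dl lyy lyy dl ddy dl dl lyy lyy dl — and concatenate.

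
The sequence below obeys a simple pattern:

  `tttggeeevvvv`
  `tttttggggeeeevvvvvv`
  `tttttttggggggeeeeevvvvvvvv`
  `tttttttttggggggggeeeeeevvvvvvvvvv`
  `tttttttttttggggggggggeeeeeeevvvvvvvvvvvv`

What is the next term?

tttttttttttttggggggggggggeeeeeeeevvvvvvvvvvvvvv

Term n consists of 2n+1 t's, followed by 2n g's, followed by n+2 e's, followed by 2n+2 v's (n = 1, 2, …).
At n = 6 the blocks have lengths 13, 12, 8, 14.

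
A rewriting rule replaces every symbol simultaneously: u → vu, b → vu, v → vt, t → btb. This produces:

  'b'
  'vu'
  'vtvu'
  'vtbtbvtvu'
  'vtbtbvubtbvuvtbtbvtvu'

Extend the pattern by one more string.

vtbtbvubtbvuvtvuvubtbvuvtvuvtbtbvubtbvuvtbtbvtvu

Replace each of the 21 characters of vtbtbvubtbvuvtbtbvtvu in place — vt btb vu btb vu vt vu vu btb vu vt vu vt btb vu btb vu vt btb vt vu — and concatenate.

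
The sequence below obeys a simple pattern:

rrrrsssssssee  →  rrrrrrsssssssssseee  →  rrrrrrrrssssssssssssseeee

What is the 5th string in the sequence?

rrrrrrrrrrrrssssssssssssssssssseeeeee

Term n consists of 2n r's, followed by 3n+1 s's, followed by n e's, where the shown terms are n = 2, 3, 4.
At n = 6 the blocks have lengths 12, 19, 6.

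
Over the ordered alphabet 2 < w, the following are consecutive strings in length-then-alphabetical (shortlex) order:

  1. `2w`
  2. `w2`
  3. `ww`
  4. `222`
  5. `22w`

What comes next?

2w2

Find the rightmost character of 22w below w, bump it to the next letter, and reset everything to its right to 2.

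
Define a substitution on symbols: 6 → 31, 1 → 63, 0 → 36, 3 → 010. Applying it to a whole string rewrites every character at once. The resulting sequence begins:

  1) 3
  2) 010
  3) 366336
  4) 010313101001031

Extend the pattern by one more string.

φ(010313101001031) expands symbol-by-symbol to 36 63 36 010 63 010 63 36 63 36 36 63 36 010 63; joining the 15 pieces gives the next term.

366336010630106336633636633601063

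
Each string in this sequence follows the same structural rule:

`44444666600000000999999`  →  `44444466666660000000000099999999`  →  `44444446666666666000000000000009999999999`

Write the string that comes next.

44444444666666666666600000000000000000999999999999

The n-th term is n+3 4's then 3n-2 6's then 3n+2 0's then 2n+2 9's, where the shown terms are n = 2, 3, 4.
At n = 5 the blocks have lengths 8, 13, 17, 12.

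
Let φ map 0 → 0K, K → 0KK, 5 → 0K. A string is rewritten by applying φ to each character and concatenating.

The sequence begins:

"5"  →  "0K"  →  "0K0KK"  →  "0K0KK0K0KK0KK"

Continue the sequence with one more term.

Replace each of the 13 characters of 0K0KK0K0KK0KK in place — 0K 0KK 0K 0KK 0KK 0K 0KK 0K 0KK 0KK 0K 0KK 0KK — and concatenate.

0K0KK0K0KK0KK0K0KK0K0KK0KK0K0KK0KK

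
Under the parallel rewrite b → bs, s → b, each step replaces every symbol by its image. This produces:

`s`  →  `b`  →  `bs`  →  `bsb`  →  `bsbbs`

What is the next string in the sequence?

Rewriting each symbol of bsbbs: b→bs, s→b, b→bs, b→bs, s→b, which concatenates to bs b bs bs b.

bsbbsbsb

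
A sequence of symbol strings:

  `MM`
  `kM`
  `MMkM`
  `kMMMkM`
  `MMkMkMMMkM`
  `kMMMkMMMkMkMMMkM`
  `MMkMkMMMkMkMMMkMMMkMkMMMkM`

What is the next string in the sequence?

This is a Fibonacci-style word recurrence s(k) = s(k−2)·s(k−1): e.g. MM·kM = MMkM.
Continuing: kMMMkMMMkMkMMMkM · MMkMkMMMkMkMMMkMMMkMkMMMkM gives term 8.

kMMMkMMMkMkMMMkMMMkMkMMMkMkMMMkMMMkMkMMMkM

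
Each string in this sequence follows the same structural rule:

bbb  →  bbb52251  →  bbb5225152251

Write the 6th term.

Each term is the previous one with 52251 appended.
From bbb5225152251, 3 further steps: bbb5225152251 → bbb522515225152251 → bbb52251522515225152251 → (answer).

bbb5225152251522515225152251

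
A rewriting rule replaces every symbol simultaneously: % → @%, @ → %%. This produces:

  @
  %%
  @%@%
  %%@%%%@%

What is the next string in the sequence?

@%@%%%@%@%@%%%@%

Rewriting each symbol of %%@%%%@%: %→@%, %→@%, @→%%, %→@%, %→@%, %→@%, @→%%, %→@%, which concatenates to @% @% %% @% @% @% %% @%.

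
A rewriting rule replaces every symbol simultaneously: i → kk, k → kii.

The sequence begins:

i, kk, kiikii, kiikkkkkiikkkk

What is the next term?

Rewriting the 14 symbols of kiikkkkkiikkkk one by one yields kii kk kk kii kii kii kii kii kk kk kii kii kii kii; concatenated:

kiikkkkkiikiikiikiikiikkkkkiikiikiikii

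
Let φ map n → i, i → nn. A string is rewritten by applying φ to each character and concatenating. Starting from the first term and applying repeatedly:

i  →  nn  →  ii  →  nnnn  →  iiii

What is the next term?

nnnnnnnn

Expanding iiii: i→nn, i→nn, i→nn, i→nn. Concatenated: nn nn nn nn.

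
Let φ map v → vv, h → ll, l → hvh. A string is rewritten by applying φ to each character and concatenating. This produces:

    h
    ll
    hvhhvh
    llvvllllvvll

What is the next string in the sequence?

Expanding llvvllllvvll: l→hvh, l→hvh, v→vv, v→vv, l→hvh, l→hvh, l→hvh, l→hvh, v→vv, v→vv, l→hvh, l→hvh. Concatenated: hvh hvh vv vv hvh hvh hvh hvh vv vv hvh hvh.

hvhhvhvvvvhvhhvhhvhhvhvvvvhvhhvh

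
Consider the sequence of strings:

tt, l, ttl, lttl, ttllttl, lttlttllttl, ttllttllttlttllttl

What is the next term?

lttlttllttlttllttllttlttllttl

This is a Fibonacci-style word recurrence s(k) = s(k−2)·s(k−1): e.g. tt·l = ttl.
The next term joins lttlttllttl and ttllttllttlttllttl.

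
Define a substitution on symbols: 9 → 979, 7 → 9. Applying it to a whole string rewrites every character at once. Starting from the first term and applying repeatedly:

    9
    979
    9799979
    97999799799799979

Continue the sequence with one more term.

97999799799799979979997997999799799799979

Applying the rule to each of the 17 symbols of 97999799799799979 gives the pieces 979 9 979 979 979 9 979 979 9 979 979 9 979 979 979 9 979, which concatenate to the answer.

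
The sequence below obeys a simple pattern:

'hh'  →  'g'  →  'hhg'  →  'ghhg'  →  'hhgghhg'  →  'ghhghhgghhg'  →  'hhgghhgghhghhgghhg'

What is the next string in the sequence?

Each term (from the third on) is the two preceding terms concatenated in order: term 3 = hh·g = hhg.
Continuing: ghhghhgghhg · hhgghhgghhghhgghhg gives term 8.

ghhghhgghhghhgghhgghhghhgghhg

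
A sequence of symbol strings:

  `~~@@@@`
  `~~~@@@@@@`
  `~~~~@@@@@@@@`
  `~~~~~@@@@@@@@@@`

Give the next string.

~~~~~~@@@@@@@@@@@@

The n-th term is n ~'s then 2n @'s, where the shown terms are n = 2, 3, 4, 5.
At n = 6 the blocks have lengths 6, 12.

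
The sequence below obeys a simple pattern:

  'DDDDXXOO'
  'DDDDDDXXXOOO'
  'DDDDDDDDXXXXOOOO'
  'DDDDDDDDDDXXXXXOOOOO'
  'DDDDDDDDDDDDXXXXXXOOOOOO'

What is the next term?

Reading off run lengths: D runs 4, 6, 8, 10, 12; X runs 2, 3, 4, 5, 6; O runs 2, 3, 4, 5, 6 — each is linear in n, where the shown terms are n = 2, 3, 4, 5, 6.
Setting n = 7 gives 14, 7, 7 characters in each block.

DDDDDDDDDDDDDDXXXXXXXOOOOOOO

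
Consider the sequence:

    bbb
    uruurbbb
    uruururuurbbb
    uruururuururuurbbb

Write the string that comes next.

Every step adds uruur at the front: s(k+1) = uruur·s(k).
So the next term is uruur·uruururuururuurbbb.

uruururuururuururuurbbb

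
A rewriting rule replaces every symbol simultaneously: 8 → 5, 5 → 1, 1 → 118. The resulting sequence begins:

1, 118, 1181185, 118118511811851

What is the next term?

φ(118118511811851) expands symbol-by-symbol to 118 118 5 118 118 5 1 118 118 5 118 118 5 1 118; joining the 15 pieces gives the next term.

118118511811851118118511811851118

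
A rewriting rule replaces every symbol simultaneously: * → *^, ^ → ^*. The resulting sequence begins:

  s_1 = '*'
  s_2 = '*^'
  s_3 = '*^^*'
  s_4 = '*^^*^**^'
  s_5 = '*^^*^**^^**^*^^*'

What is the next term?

*^^*^**^^**^*^^*^**^*^^**^^*^**^

Replace each of the 16 characters of *^^*^**^^**^*^^* in place — *^ ^* ^* *^ ^* *^ *^ ^* ^* *^ *^ ^* *^ ^* ^* *^ — and concatenate.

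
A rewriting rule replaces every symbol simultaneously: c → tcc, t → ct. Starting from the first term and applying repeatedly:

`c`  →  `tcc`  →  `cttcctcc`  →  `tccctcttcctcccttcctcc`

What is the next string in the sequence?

cttcctcctcccttccctcttcctcccttcctcctccctcttcctcccttcctcc

Applying the rule to each of the 21 symbols of tccctcttcctcccttcctcc gives the pieces ct tcc tcc tcc ct tcc ct ct tcc tcc ct tcc tcc tcc ct ct tcc tcc ct tcc tcc, which concatenate to the answer.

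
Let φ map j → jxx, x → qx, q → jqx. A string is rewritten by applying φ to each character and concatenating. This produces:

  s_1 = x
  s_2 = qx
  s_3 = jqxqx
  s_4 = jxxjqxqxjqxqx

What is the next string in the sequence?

φ(jxxjqxqxjqxqx) expands symbol-by-symbol to jxx qx qx jxx jqx qx jqx qx jxx jqx qx jqx qx; joining the 13 pieces gives the next term.

jxxqxqxjxxjqxqxjqxqxjxxjqxqxjqxqx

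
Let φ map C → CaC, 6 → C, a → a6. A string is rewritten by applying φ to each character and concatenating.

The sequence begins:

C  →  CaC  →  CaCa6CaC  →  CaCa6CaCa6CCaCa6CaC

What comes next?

Rewriting the 19 symbols of CaCa6CaCa6CCaCa6CaC one by one yields CaC a6 CaC a6 C CaC a6 CaC a6 C CaC CaC a6 CaC a6 C CaC a6 CaC; concatenated:

CaCa6CaCa6CCaCa6CaCa6CCaCCaCa6CaCa6CCaCa6CaC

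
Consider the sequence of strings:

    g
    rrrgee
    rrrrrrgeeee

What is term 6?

Every step adds rrr to the front and ee to the end of the previous string.
From rrrrrrgeeee, 3 further steps: rrrrrrgeeee → rrrrrrrrrgeeeeee → rrrrrrrrrrrrgeeeeeeee → (answer).

rrrrrrrrrrrrrrrgeeeeeeeeee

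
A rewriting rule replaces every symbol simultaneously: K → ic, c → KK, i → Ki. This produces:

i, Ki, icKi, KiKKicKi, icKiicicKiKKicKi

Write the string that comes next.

Replace each of the 16 characters of icKiicicKiKKicKi in place — Ki KK ic Ki Ki KK Ki KK ic Ki ic ic Ki KK ic Ki — and concatenate.

KiKKicKiKiKKKiKKicKiicicKiKKicKi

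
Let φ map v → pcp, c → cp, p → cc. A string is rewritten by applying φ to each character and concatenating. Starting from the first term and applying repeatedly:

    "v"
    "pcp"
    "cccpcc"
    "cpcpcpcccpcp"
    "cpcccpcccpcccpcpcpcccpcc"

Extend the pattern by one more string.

Rewriting the 24 symbols of cpcccpcccpcccpcpcpcccpcc one by one yields cp cc cp cp cp cc cp cp cp cc cp cp cp cc cp cc cp cc cp cp cp cc cp cp; concatenated:

cpcccpcpcpcccpcpcpcccpcpcpcccpcccpcccpcpcpcccpcp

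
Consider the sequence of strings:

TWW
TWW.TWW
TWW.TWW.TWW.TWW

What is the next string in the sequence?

Every step duplicates the string with '.' between the halves.
So the next term is two copies of TWW.TWW.TWW.TWW with '.' between the halves.

TWW.TWW.TWW.TWW.TWW.TWW.TWW.TWW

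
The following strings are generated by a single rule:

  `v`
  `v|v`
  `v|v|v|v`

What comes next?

Each string is two copies of the previous one joined by '|'.
Doubling v|v|v|v with '|' between the halves:

v|v|v|v|v|v|v|v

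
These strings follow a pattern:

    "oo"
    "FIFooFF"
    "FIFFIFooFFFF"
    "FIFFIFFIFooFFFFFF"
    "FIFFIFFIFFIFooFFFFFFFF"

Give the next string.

s(k+1) = FIF·s(k)·FF, so each term gains FIF as a prefix and FF as a suffix.
One more step from FIFFIFFIFFIFooFFFFFFFF gives the answer.

FIFFIFFIFFIFFIFooFFFFFFFFFF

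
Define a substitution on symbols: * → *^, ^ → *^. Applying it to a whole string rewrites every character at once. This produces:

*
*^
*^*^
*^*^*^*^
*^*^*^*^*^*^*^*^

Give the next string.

*^*^*^*^*^*^*^*^*^*^*^*^*^*^*^*^

Replace each of the 16 characters of *^*^*^*^*^*^*^*^ in place — *^ *^ *^ *^ *^ *^ *^ *^ *^ *^ *^ *^ *^ *^ *^ *^ — and concatenate.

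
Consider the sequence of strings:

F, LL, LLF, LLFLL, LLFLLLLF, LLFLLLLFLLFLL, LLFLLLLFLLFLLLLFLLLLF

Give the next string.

This is a Fibonacci-style word recurrence s(k) = s(k−1)·s(k−2): e.g. LL·F = LLF.
The next term joins LLFLLLLFLLFLLLLFLLLLF and LLFLLLLFLLFLL.

LLFLLLLFLLFLLLLFLLLLFLLFLLLLFLLFLL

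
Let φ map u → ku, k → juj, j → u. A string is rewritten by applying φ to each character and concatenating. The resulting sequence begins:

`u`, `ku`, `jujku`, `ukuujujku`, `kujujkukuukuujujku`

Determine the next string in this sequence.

Rewriting the 18 symbols of kujujkukuukuujujku one by one yields juj ku u ku u juj ku juj ku ku juj ku ku u ku u juj ku; concatenated:

jujkuukuujujkujujkukujujkukuukuujujku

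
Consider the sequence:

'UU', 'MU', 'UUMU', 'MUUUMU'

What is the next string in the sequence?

This is a Fibonacci-style word recurrence s(k) = s(k−2)·s(k−1): e.g. UU·MU = UUMU.
Continuing: UUMU · MUUUMU gives term 5.

UUMUMUUUMU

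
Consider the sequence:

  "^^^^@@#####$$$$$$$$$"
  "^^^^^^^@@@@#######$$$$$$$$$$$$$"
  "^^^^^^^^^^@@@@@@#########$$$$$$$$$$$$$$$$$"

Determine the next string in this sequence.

Each string has the form ^^{3n-2} @^{2n-2} #^{2n+1} $^{4n+1}, where the shown terms are n = 2, 3, 4.
At n = 5 the blocks have lengths 13, 8, 11, 21.

^^^^^^^^^^^^^@@@@@@@@###########$$$$$$$$$$$$$$$$$$$$$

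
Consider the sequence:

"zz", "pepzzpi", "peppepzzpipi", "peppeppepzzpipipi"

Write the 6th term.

peppeppeppeppepzzpipipipipi

s(k+1) = pep·s(k)·pi, so each term gains pep as a prefix and pi as a suffix.
From peppeppepzzpipipi, 2 further steps: peppeppepzzpipipi → peppeppeppepzzpipipipi → (answer).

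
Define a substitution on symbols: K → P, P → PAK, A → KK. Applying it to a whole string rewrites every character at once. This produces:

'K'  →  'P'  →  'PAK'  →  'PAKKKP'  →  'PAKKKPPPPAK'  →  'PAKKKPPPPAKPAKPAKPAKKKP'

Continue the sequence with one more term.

PAKKKPPPPAKPAKPAKPAKKKPPAKKKPPAKKKPPAKKKPPPPAK

Applying the rule to each of the 23 symbols of PAKKKPPPPAKPAKPAKPAKKKP gives the pieces PAK KK P P P PAK PAK PAK PAK KK P PAK KK P PAK KK P PAK KK P P P PAK, which concatenate to the answer.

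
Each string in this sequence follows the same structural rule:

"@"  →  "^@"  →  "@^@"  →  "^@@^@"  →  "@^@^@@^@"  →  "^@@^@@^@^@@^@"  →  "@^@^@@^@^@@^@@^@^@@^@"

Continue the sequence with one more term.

^@@^@@^@^@@^@@^@^@@^@^@@^@@^@^@@^@

This is a Fibonacci-style word recurrence s(k) = s(k−2)·s(k−1): e.g. @·^@ = @^@.
The next term joins ^@@^@@^@^@@^@ and @^@^@@^@^@@^@@^@^@@^@.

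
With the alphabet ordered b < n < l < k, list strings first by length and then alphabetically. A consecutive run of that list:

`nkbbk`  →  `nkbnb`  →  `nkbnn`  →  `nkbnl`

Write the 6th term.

Continuing the enumeration 2 steps past nkbnl: nkbnl → nkbnk → (answer).

nkblb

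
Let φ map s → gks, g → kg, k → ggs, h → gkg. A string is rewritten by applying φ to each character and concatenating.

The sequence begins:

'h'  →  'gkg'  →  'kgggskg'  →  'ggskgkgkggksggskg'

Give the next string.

Replace each of the 17 characters of ggskgkgkggksggskg in place — kg kg gks ggs kg ggs kg ggs kg kg ggs gks kg kg gks ggs kg — and concatenate.

kgkggksggskgggskgggskgkgggsgkskgkggksggskg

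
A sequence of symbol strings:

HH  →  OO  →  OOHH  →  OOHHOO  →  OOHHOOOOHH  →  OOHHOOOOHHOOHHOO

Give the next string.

Each term (from the third on) is the previous term followed by the one before it: term 3 = OO·HH = OOHH.
The next term joins OOHHOOOOHHOOHHOO and OOHHOOOOHH.

OOHHOOOOHHOOHHOOOOHHOOOOHH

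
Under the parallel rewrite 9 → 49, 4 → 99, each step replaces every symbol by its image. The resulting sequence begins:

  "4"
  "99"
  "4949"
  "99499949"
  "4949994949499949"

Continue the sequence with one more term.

99499949494999499949994949499949

Replace each of the 16 characters of 4949994949499949 in place — 99 49 99 49 49 49 99 49 99 49 99 49 49 49 99 49 — and concatenate.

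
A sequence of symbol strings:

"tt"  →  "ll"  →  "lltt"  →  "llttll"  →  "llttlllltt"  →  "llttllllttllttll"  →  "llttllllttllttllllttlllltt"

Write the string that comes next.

llttllllttllttllllttllllttllttllllttllttll

Each term (from the third on) is the previous term followed by the one before it: term 3 = ll·tt = lltt.
So term 8 is llttllllttllttllllttlllltt·llttllllttllttll.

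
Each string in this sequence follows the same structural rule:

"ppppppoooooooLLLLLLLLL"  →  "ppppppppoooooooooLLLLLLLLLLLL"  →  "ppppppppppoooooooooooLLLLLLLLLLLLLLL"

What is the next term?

The n-th term is 2n p's then 2n+1 o's then 3n L's, where the shown terms are n = 3, 4, 5.
For the next term, n = 6, so the run lengths are 12, 13, 18.

ppppppppppppoooooooooooooLLLLLLLLLLLLLLLLLL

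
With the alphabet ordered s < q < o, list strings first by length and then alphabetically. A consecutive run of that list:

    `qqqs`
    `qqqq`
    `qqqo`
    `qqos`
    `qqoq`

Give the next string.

qqoo

Treat qqoq as a base-3 numeral over the given alphabet and add one, carrying through any trailing o's.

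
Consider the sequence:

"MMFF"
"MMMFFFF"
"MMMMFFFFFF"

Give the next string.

The n-th term is n+1 M's then 2n F's (n = 1, 2, …).
Setting n = 4 gives 5, 8 characters in each block.

MMMMMFFFFFFFF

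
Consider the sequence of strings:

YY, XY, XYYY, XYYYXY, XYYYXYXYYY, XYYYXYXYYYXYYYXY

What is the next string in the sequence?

XYYYXYXYYYXYYYXYXYYYXYXYYY

Each term (from the third on) is the previous term followed by the one before it: term 3 = XY·YY = XYYY.
So term 7 is XYYYXYXYYYXYYYXY·XYYYXYXYYY.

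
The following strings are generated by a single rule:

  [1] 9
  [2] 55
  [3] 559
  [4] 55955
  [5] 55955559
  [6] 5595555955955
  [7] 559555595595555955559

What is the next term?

5595555955955559555595595555955955

Each term (from the third on) is the previous term followed by the one before it: term 3 = 55·9 = 559.
The next term joins 559555595595555955559 and 5595555955955.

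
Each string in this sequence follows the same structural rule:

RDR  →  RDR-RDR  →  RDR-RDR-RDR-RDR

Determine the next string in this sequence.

s(k+1) = s(k)·-·s(k) — each term doubles the last with '-' between the halves.
Doubling RDR-RDR-RDR-RDR with '-' between the halves:

RDR-RDR-RDR-RDR-RDR-RDR-RDR-RDR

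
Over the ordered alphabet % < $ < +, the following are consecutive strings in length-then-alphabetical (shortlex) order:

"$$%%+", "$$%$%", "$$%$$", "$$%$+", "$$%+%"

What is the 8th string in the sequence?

$$$%%

Continuing the enumeration 3 steps past $$%+%: $$%+% → $$%+$ → $$%++ → (answer).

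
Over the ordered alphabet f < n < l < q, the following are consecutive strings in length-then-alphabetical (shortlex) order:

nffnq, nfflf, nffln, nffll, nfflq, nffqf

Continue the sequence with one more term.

nffqn

Treat nffqf as a base-4 numeral over the given alphabet and add one, carrying through any trailing q's.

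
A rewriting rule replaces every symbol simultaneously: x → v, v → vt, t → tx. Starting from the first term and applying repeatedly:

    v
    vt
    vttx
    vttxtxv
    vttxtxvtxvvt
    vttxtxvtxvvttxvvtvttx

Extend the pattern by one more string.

vttxtxvtxvvttxvvtvttxtxvvtvttxvttxtxv

Applying the rule to each of the 21 symbols of vttxtxvtxvvttxvvtvttx gives the pieces vt tx tx v tx v vt tx v vt vt tx tx v vt vt tx vt tx tx v, which concatenate to the answer.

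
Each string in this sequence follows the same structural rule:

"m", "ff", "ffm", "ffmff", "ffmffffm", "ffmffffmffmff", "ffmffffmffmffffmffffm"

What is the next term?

ffmffffmffmffffmffffmffmffffmffmff

Each term (from the third on) is the previous term followed by the one before it: term 3 = ff·m = ffm.
Continuing: ffmffffmffmffffmffffm · ffmffffmffmff gives term 8.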